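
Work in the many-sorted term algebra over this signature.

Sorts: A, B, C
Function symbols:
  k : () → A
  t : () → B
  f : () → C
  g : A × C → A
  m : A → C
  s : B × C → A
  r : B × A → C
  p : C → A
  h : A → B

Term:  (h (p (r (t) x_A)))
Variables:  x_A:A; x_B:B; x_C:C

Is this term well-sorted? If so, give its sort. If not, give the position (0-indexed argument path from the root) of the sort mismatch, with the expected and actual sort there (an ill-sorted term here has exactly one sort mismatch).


      (t) : B
      x_A : A
    (r (t) x_A) : C
  (p (r (t) x_A)) : A
(h (p (r (t) x_A))) : B

well-sorted; sort = B


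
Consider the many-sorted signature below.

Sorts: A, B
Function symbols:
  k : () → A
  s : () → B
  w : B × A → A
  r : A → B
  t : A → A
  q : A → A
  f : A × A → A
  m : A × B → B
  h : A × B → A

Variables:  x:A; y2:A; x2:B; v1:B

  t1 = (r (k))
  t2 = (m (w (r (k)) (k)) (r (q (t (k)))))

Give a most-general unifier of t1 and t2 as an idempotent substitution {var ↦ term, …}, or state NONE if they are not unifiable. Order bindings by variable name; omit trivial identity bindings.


NONE (not unifiable)

head clash or occurs-check failure — not unifiable


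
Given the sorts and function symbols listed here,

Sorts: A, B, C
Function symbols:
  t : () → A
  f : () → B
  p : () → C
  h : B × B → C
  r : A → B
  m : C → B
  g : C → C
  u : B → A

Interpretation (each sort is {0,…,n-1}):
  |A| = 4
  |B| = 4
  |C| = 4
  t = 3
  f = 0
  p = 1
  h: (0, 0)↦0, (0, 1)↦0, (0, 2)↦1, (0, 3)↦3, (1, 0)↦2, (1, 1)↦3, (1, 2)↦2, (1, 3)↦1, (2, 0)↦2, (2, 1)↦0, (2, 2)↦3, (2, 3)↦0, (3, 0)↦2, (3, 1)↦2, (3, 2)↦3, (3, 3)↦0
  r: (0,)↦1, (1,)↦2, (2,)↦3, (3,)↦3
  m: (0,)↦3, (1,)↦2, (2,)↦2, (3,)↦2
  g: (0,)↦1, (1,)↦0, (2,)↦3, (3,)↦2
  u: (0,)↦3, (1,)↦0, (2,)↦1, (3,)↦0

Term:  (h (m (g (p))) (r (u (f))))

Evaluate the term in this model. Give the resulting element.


  p = 1
  (g (p)) = g(1,) = 0
  (m (g (p))) = m(0,) = 3
  f = 0
  (u (f)) = u(0,) = 3
  (r (u (f))) = r(3,) = 3
  (h (m (g (p))) (r (u (f)))) = h(3, 3) = 0

value = 0


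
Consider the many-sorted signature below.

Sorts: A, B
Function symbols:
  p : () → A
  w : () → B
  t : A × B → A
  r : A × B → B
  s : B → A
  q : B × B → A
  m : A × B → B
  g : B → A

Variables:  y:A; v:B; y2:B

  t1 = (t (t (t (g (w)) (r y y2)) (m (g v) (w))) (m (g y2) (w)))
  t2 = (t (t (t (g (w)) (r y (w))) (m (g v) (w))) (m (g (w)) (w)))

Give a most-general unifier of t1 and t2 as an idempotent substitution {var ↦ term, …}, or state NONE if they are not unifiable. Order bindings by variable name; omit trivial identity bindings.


{y2 ↦ (w)}


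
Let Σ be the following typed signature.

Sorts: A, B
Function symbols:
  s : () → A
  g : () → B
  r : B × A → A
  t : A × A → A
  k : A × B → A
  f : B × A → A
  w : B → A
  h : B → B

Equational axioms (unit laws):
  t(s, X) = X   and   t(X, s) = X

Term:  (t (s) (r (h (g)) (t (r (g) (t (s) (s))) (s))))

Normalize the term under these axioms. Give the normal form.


1. (t (s) (r (h (g)) (t (r (g) (t (s) (s))) (s))))  →  (r (h (g)) (t (r (g) (t (s) (s))) (s)))
2. (r (h (g)) (t (r (g) (t (s) (s))) (s)))  →  (r (h (g)) (r (g) (t (s) (s))))
3. (r (h (g)) (r (g) (t (s) (s))))  →  (r (h (g)) (r (g) (s)))

normal form = (r (h (g)) (r (g) (s)))


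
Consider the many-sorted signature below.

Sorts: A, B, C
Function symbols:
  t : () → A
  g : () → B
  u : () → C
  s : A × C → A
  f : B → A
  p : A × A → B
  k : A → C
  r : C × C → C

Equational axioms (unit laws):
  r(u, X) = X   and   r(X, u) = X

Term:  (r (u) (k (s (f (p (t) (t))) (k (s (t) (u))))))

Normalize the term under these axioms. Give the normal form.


1. (r (u) (k (s (f (p (t) (t))) (k (s (t) (u))))))  →  (k (s (f (p (t) (t))) (k (s (t) (u)))))

normal form = (k (s (f (p (t) (t))) (k (s (t) (u)))))


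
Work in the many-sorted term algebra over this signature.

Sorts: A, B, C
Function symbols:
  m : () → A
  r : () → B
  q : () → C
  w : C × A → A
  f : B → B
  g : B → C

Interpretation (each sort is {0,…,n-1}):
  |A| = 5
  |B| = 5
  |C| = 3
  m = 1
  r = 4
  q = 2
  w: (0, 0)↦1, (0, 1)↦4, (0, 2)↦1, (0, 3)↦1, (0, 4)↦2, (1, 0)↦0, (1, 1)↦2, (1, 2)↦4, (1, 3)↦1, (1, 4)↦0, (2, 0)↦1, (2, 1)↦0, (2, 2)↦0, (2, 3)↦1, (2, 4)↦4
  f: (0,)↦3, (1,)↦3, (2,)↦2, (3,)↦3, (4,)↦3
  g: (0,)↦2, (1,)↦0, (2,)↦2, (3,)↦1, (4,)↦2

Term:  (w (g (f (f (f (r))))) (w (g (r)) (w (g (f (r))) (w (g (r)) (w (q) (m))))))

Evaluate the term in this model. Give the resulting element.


  r = 4
  (f (r)) = f(4,) = 3
  (f (f (r))) = f(3,) = 3
  (f (f (f (r)))) = f(3,) = 3
  (g (f (f (f (r))))) = g(3,) = 1
  r = 4
  (g (r)) = g(4,) = 2
  r = 4
  (f (r)) = f(4,) = 3
  (g (f (r))) = g(3,) = 1
  r = 4
  (g (r)) = g(4,) = 2
  q = 2
  m = 1
  (w (q) (m)) = w(2, 1) = 0
  (w (g (r)) (w (q) (m))) = w(2, 0) = 1
  (w (g (f (r))) (w (g (r)) (w (q) (m)))) = w(1, 1) = 2
  (w (g (r)) (w (g (f (r))) (w (g (r)) (w (q) (m))))) = w(2, 2) = 0
  (w (g (f (f (f (r))))) (w (g (r)) (w (g (f (r))) (w (g (r)) (w (q) (m)))))) = w(1, 0) = 0

value = 0


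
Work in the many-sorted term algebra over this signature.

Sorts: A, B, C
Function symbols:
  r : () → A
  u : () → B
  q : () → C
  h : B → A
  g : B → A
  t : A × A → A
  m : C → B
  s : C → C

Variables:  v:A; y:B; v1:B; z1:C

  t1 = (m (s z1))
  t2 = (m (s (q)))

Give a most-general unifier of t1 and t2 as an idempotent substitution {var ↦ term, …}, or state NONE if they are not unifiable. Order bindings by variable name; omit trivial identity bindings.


{z1 ↦ (q)}


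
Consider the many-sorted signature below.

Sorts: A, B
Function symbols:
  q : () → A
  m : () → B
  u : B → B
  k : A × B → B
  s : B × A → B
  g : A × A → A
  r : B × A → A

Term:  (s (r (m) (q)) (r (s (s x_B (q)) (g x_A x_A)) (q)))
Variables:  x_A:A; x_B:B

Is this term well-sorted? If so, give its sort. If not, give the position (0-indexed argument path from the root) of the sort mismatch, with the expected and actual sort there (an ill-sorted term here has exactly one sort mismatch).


ill-sorted at position [0]: expected B, got A

    (m) : B
    (q) : A
  (r (m) (q)) : A
        x_B : B
        (q) : A
      (s x_B (q)) : B
        x_A : A
        x_A : A
      (g x_A x_A) : A
    (s (s x_B (q)) (g x_A x_A)) : B
    (q) : A
  (r (s (s x_B (q)) (g x_A x_A)) (q)) : A
(s (r (m) (q)) (r (s (s x_B (q)) (g x_A x_A)) (q))) : ✗ arg 0 at [0] has sort A, expected B


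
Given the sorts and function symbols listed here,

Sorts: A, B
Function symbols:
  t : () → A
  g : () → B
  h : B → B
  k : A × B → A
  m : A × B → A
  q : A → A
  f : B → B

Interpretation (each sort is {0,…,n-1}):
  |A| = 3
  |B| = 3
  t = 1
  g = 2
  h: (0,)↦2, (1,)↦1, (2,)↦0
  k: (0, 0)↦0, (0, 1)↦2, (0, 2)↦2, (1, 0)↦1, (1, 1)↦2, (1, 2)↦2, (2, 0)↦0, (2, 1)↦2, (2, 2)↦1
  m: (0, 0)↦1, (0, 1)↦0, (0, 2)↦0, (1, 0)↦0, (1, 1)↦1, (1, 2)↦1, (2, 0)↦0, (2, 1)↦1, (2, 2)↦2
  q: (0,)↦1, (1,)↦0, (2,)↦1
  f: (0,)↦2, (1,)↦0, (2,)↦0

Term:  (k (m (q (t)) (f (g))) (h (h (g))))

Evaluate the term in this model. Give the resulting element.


  t = 1
  (q (t)) = q(1,) = 0
  g = 2
  (f (g)) = f(2,) = 0
  (m (q (t)) (f (g))) = m(0, 0) = 1
  g = 2
  (h (g)) = h(2,) = 0
  (h (h (g))) = h(0,) = 2
  (k (m (q (t)) (f (g))) (h (h (g)))) = k(1, 2) = 2

value = 2


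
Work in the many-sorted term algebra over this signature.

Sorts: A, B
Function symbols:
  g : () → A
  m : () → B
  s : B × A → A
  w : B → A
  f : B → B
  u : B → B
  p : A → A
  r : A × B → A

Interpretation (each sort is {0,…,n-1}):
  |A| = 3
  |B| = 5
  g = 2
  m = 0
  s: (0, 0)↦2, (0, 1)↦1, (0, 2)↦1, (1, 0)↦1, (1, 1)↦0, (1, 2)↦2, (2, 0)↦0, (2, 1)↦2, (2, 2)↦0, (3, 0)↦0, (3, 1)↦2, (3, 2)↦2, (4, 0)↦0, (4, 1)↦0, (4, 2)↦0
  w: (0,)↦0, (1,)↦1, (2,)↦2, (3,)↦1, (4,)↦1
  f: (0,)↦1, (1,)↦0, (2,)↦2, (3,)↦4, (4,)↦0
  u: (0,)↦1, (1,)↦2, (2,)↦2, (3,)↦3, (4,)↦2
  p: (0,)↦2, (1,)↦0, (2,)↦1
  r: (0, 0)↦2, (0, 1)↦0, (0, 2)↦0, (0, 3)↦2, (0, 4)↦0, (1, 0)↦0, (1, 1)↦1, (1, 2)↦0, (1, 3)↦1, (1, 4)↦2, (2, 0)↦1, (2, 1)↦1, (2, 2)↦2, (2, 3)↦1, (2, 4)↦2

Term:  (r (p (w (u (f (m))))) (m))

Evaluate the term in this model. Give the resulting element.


value = 0

  m = 0
  (f (m)) = f(0,) = 1
  (u (f (m))) = u(1,) = 2
  (w (u (f (m)))) = w(2,) = 2
  (p (w (u (f (m))))) = p(2,) = 1
  m = 0
  (r (p (w (u (f (m))))) (m)) = r(1, 0) = 0


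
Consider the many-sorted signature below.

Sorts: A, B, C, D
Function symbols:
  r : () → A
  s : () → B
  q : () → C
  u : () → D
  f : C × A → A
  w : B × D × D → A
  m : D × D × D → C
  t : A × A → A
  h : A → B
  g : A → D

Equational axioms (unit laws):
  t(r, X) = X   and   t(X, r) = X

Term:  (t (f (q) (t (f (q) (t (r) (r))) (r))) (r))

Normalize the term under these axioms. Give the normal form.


1. (t (f (q) (t (f (q) (t (r) (r))) (r))) (r))  →  (f (q) (t (f (q) (t (r) (r))) (r)))
2. (f (q) (t (f (q) (t (r) (r))) (r)))  →  (f (q) (f (q) (t (r) (r))))
3. (f (q) (f (q) (t (r) (r))))  →  (f (q) (f (q) (r)))

normal form = (f (q) (f (q) (r)))


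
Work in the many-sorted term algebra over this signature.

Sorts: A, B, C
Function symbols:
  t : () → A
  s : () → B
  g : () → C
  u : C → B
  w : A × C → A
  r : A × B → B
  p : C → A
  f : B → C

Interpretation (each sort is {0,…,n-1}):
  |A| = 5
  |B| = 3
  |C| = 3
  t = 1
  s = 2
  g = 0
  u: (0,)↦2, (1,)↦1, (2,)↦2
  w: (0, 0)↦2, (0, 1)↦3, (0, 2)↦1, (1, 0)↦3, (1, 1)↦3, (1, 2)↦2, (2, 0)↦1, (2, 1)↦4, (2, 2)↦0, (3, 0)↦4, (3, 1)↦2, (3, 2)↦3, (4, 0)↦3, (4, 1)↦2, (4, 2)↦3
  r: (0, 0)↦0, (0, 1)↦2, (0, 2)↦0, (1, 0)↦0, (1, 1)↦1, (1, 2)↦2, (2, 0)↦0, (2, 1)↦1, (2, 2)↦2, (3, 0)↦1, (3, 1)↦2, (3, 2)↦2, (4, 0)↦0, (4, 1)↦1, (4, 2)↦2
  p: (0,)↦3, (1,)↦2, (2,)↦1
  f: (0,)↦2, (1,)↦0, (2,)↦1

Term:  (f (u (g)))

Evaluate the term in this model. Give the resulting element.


value = 1

  g = 0
  (u (g)) = u(0,) = 2
  (f (u (g))) = f(2,) = 1


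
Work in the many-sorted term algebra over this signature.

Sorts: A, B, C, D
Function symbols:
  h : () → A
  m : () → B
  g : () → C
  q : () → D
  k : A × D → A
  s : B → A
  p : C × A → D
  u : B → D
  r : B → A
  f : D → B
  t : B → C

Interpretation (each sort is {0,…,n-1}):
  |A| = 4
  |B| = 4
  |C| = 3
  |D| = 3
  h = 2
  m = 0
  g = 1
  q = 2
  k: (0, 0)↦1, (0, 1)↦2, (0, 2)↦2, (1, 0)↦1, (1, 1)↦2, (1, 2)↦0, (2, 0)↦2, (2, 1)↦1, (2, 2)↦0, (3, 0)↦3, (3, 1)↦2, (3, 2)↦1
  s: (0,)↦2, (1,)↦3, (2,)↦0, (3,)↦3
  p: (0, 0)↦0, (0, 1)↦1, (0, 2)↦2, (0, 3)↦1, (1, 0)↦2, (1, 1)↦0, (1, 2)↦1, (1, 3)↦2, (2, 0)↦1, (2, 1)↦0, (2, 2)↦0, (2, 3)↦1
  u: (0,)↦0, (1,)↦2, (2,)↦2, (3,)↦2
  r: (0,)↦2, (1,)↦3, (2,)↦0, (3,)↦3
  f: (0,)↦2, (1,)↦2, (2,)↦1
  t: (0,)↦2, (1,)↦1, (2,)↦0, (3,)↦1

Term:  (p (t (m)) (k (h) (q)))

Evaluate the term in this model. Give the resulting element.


  m = 0
  (t (m)) = t(0,) = 2
  h = 2
  q = 2
  (k (h) (q)) = k(2, 2) = 0
  (p (t (m)) (k (h) (q))) = p(2, 0) = 1

value = 1


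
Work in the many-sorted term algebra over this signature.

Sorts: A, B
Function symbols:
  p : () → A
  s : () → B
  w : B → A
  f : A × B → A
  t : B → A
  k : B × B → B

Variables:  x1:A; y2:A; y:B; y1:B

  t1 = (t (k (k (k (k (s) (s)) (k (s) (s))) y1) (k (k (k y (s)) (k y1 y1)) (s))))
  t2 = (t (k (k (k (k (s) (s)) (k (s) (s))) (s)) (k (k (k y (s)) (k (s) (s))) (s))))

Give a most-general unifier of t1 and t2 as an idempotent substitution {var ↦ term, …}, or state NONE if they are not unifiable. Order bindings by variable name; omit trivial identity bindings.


{y1 ↦ (s)}


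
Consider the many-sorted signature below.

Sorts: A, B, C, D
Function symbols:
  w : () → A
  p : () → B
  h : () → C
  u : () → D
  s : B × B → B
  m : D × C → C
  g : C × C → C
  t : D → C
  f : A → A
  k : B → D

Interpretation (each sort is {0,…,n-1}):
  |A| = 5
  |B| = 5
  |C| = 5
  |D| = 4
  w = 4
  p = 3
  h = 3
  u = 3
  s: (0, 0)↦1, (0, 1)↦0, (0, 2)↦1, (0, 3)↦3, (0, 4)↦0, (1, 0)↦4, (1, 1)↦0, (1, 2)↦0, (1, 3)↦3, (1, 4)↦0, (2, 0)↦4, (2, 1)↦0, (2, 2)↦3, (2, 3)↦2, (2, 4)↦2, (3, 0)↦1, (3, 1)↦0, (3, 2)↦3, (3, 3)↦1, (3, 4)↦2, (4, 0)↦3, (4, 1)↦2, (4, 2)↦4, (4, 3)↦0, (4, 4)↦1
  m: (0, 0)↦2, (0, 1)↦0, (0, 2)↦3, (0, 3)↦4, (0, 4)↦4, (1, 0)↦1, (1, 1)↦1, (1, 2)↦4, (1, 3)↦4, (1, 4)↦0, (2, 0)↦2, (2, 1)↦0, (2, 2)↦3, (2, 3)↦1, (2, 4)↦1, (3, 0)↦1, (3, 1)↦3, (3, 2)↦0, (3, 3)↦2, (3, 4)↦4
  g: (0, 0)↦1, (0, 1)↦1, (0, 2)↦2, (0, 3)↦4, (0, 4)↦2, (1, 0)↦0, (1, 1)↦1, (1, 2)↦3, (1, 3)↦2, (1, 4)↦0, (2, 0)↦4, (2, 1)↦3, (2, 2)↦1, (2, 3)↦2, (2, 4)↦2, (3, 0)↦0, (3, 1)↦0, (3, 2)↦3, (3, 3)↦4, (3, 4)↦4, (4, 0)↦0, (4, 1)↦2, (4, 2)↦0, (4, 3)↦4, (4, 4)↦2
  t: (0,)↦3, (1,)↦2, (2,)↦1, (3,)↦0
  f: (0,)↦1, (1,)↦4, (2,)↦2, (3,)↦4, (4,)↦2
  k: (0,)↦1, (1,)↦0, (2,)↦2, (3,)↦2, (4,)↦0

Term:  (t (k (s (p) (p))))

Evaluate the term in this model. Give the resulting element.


  p = 3
  p = 3
  (s (p) (p)) = s(3, 3) = 1
  (k (s (p) (p))) = k(1,) = 0
  (t (k (s (p) (p)))) = t(0,) = 3

value = 3


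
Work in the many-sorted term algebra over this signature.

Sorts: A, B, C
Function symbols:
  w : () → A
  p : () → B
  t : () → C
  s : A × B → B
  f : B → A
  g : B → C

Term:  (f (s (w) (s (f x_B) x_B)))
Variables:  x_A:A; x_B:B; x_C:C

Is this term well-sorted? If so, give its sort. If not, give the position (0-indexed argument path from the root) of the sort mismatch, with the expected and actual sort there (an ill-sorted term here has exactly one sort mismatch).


well-sorted; sort = A

    (w) : A
        x_B : B
      (f x_B) : A
      x_B : B
    (s (f x_B) x_B) : B
  (s (w) (s (f x_B) x_B)) : B
(f (s (w) (s (f x_B) x_B))) : A


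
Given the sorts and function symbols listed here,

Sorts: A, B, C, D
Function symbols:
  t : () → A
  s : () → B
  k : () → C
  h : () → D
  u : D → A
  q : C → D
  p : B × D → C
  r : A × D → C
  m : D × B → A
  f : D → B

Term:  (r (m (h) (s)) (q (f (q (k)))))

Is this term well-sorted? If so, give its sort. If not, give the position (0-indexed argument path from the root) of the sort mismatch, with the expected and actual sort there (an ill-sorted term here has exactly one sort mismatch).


    (h) : D
    (s) : B
  (m (h) (s)) : A
        (k) : C
      (q (k)) : D
    (f (q (k))) : B
  (q (f (q (k)))) : ✗ arg 0 at [1, 0] has sort B, expected C

ill-sorted at position [1, 0]: expected C, got B


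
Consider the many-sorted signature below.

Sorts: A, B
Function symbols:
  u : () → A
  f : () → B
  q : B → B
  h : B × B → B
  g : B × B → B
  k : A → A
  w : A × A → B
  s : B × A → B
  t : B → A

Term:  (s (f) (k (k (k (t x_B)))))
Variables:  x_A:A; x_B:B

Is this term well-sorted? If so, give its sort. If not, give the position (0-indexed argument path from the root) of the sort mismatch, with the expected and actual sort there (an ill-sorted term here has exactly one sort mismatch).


well-sorted; sort = B

  (f) : B
          x_B : B
        (t x_B) : A
      (k (t x_B)) : A
    (k (k (t x_B))) : A
  (k (k (k (t x_B)))) : A
(s (f) (k (k (k (t x_B))))) : B


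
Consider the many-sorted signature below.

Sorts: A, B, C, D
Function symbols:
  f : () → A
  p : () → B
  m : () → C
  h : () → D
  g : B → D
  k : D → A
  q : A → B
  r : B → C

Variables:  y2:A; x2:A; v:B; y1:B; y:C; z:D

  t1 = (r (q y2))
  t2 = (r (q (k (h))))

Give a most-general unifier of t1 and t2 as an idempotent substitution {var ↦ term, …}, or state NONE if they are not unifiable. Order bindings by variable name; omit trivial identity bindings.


{y2 ↦ (k (h))}


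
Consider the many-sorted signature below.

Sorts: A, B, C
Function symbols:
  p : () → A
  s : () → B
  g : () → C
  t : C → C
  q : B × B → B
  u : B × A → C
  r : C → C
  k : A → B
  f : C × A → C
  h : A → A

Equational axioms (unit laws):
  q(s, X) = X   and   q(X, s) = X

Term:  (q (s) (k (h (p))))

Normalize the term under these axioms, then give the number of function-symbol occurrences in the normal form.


1. (q (s) (k (h (p))))  →  (k (h (p)))
normal form: (k (h (p)))

size = 3


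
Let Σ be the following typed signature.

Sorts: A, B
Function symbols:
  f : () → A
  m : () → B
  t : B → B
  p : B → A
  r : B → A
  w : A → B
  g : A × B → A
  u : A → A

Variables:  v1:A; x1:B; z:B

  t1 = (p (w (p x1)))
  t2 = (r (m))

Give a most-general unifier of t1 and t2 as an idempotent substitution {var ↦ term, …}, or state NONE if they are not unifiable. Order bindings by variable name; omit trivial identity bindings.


NONE (not unifiable)

head clash or occurs-check failure — not unifiable


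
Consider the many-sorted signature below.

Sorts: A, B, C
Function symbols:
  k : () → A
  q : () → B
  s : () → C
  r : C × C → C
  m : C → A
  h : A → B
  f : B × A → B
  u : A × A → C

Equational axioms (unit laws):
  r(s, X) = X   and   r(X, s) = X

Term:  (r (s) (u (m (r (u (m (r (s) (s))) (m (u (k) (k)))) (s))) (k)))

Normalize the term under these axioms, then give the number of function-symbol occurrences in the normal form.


1. (r (s) (u (m (r (u (m (r (s) (s))) (m (u (k) (k)))) (s))) (k)))  →  (u (m (r (u (m (r (s) (s))) (m (u (k) (k)))) (s))) (k))
2. (u (m (r (u (m (r (s) (s))) (m (u (k) (k)))) (s))) (k))  →  (u (m (u (m (r (s) (s))) (m (u (k) (k))))) (k))
3. (u (m (u (m (r (s) (s))) (m (u (k) (k))))) (k))  →  (u (m (u (m (s)) (m (u (k) (k))))) (k))
normal form: (u (m (u (m (s)) (m (u (k) (k))))) (k))

size = 10


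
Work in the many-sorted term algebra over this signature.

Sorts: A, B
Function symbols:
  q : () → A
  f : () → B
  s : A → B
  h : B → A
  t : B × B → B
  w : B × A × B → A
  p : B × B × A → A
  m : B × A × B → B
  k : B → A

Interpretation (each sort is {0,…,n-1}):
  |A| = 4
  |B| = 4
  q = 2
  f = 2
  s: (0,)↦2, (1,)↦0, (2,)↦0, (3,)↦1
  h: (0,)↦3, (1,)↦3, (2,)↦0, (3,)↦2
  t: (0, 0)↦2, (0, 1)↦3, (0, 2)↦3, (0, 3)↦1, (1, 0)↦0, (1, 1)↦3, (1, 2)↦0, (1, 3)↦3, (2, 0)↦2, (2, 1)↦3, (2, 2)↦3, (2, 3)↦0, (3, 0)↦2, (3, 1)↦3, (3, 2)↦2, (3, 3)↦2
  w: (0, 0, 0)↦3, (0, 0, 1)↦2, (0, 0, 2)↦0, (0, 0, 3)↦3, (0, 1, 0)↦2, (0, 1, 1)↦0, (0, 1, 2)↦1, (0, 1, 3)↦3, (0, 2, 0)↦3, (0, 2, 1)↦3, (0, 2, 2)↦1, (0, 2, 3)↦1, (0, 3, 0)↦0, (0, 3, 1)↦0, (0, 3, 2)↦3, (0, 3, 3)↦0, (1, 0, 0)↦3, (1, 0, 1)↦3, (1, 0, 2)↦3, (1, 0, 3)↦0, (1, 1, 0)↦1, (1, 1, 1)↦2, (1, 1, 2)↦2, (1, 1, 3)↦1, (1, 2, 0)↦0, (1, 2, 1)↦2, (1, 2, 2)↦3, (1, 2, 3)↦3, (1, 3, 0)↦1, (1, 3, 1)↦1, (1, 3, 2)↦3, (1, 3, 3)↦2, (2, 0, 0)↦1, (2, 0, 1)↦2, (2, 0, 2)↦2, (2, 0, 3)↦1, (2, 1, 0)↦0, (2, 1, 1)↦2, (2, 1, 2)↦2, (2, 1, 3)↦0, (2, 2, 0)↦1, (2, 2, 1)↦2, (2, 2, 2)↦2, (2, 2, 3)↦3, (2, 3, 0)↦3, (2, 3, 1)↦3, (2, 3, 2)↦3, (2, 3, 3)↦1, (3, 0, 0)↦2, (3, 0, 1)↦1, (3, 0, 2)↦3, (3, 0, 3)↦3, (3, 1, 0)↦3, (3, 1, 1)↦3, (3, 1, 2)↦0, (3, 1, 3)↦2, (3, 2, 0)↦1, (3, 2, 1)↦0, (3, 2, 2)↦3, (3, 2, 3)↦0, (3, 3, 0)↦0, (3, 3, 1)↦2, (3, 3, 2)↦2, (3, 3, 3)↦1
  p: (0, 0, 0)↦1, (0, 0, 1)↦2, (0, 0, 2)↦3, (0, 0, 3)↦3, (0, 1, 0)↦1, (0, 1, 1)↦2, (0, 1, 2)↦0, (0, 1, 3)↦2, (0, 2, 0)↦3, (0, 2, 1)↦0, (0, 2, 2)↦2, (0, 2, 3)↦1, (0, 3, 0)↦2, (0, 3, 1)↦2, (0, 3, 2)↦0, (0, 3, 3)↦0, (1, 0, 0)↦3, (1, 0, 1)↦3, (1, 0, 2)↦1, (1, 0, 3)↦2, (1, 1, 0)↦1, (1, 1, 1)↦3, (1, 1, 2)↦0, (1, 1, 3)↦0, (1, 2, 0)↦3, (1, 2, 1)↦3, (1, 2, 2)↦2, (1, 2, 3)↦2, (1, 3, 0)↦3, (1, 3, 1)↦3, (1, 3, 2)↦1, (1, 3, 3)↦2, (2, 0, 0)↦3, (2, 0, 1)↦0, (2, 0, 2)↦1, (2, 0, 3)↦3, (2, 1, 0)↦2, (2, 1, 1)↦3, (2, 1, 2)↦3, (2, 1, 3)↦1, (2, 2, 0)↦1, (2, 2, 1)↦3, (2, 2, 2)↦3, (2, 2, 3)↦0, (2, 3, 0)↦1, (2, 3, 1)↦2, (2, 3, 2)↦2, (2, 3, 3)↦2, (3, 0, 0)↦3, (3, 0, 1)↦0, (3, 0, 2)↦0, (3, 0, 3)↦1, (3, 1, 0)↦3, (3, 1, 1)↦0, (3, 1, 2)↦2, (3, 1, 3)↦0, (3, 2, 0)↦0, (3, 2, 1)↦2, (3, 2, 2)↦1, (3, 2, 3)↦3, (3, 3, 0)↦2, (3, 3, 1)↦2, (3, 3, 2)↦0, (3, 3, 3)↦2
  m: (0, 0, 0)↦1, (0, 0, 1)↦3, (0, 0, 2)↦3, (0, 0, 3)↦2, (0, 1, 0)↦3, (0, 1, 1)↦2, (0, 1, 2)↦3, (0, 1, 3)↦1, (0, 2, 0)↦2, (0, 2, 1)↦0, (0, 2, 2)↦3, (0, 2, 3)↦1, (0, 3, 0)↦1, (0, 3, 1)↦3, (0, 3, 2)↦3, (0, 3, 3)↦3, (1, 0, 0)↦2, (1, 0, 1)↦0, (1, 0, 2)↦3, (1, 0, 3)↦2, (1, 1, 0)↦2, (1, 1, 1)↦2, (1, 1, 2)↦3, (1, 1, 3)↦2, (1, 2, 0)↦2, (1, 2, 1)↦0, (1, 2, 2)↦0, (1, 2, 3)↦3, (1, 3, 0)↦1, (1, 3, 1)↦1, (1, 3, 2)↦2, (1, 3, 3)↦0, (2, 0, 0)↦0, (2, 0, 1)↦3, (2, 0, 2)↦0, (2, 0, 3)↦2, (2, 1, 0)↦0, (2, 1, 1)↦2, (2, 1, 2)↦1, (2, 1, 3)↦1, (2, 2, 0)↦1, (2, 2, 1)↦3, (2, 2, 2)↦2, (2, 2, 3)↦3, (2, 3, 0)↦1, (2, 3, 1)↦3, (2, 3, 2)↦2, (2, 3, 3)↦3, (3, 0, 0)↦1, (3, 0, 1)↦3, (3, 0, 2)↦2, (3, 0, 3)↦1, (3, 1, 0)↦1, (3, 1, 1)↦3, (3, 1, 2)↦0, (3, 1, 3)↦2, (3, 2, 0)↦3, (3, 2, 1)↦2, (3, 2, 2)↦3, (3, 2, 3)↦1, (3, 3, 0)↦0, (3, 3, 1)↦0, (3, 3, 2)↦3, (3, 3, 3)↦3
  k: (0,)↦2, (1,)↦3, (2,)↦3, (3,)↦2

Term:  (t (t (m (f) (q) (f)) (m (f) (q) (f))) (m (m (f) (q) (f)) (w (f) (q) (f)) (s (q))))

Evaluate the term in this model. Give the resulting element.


value = 3

  f = 2
  q = 2
  f = 2
  (m (f) (q) (f)) = m(2, 2, 2) = 2
  f = 2
  q = 2
  f = 2
  (m (f) (q) (f)) = m(2, 2, 2) = 2
  (t (m (f) (q) (f)) (m (f) (q) (f))) = t(2, 2) = 3
  f = 2
  q = 2
  f = 2
  (m (f) (q) (f)) = m(2, 2, 2) = 2
  f = 2
  q = 2
  f = 2
  (w (f) (q) (f)) = w(2, 2, 2) = 2
  q = 2
  (s (q)) = s(2,) = 0
  (m (m (f) (q) (f)) (w (f) (q) (f)) (s (q))) = m(2, 2, 0) = 1
  (t (t (m (f) (q) (f)) (m (f) (q) (f))) (m (m (f) (q) (f)) (w (f) (q) (f)) (s (q)))) = t(3, 1) = 3


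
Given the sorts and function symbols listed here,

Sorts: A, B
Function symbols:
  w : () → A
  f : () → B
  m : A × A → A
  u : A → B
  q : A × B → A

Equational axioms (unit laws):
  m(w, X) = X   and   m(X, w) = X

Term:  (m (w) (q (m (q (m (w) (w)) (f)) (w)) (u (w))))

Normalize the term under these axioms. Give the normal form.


normal form = (q (q (w) (f)) (u (w)))

1. (m (w) (q (m (q (m (w) (w)) (f)) (w)) (u (w))))  →  (q (m (q (m (w) (w)) (f)) (w)) (u (w)))
2. (q (m (q (m (w) (w)) (f)) (w)) (u (w)))  →  (q (q (m (w) (w)) (f)) (u (w)))
3. (q (q (m (w) (w)) (f)) (u (w)))  →  (q (q (w) (f)) (u (w)))


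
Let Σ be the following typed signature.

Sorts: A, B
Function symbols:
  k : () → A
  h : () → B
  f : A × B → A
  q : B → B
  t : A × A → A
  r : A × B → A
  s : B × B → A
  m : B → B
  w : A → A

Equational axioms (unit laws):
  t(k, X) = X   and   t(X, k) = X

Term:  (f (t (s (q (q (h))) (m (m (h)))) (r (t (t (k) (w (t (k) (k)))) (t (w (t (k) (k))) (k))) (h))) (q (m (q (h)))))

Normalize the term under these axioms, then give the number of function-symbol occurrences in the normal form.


1. (f (t (s (q (q (h))) (m (m (h)))) (r (t (t (k) (w (t (k) (k)))) (t (w (t (k) (k))) (k))) (h))) (q (m (q (h)))))  →  (f (t (s (q (q (h))) (m (m (h)))) (r (t (w (t (k) (k))) (t (w (t (k) (k))) (k))) (h))) (q (m (q (h)))))
2. (f (t (s (q (q (h))) (m (m (h)))) (r (t (w (t (k) (k))) (t (w (t (k) (k))) (k))) (h))) (q (m (q (h)))))  →  (f (t (s (q (q (h))) (m (m (h)))) (r (t (w (k)) (t (w (t (k) (k))) (k))) (h))) (q (m (q (h)))))
3. (f (t (s (q (q (h))) (m (m (h)))) (r (t (w (k)) (t (w (t (k) (k))) (k))) (h))) (q (m (q (h)))))  →  (f (t (s (q (q (h))) (m (m (h)))) (r (t (w (k)) (w (t (k) (k)))) (h))) (q (m (q (h)))))
4. (f (t (s (q (q (h))) (m (m (h)))) (r (t (w (k)) (w (t (k) (k)))) (h))) (q (m (q (h)))))  →  (f (t (s (q (q (h))) (m (m (h)))) (r (t (w (k)) (w (k))) (h))) (q (m (q (h)))))
normal form: (f (t (s (q (q (h))) (m (m (h)))) (r (t (w (k)) (w (k))) (h))) (q (m (q (h)))))

size = 20


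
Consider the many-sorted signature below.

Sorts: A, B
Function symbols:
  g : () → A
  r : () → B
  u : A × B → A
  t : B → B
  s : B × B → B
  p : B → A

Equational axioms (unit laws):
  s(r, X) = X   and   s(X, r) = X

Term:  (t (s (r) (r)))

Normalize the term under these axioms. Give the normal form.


normal form = (t (r))

1. (t (s (r) (r)))  →  (t (r))


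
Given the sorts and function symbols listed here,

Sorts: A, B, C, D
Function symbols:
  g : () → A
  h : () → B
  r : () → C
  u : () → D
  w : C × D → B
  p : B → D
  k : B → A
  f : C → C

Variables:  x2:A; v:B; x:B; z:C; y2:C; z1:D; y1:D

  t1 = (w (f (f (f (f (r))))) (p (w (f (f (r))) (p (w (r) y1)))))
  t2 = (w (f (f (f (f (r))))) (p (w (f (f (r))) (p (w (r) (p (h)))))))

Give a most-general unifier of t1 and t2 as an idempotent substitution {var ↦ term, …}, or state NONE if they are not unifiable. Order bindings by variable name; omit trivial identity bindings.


{y1 ↦ (p (h))}


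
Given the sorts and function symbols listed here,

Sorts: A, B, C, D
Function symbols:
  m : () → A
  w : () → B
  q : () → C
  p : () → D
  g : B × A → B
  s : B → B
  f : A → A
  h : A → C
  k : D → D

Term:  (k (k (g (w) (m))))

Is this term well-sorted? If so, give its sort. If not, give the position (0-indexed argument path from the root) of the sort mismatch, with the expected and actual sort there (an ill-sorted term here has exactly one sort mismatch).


      (w) : B
      (m) : A
    (g (w) (m)) : B
  (k (g (w) (m))) : ✗ arg 0 at [0, 0] has sort B, expected D

ill-sorted at position [0, 0]: expected D, got B


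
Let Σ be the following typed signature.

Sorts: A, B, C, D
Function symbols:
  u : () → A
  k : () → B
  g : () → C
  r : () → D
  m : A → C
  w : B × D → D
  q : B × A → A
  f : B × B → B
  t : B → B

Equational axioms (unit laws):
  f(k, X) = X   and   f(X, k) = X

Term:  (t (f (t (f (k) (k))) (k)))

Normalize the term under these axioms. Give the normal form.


normal form = (t (t (k)))

1. (t (f (t (f (k) (k))) (k)))  →  (t (t (f (k) (k))))
2. (t (t (f (k) (k))))  →  (t (t (k)))


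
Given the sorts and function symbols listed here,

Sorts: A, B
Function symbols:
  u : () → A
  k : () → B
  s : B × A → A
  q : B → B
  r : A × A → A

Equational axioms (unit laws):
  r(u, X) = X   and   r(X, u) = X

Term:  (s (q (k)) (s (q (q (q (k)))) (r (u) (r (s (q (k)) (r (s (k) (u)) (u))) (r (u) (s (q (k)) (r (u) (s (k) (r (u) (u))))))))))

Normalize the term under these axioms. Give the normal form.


1. (s (q (k)) (s (q (q (q (k)))) (r (u) (r (s (q (k)) (r (s (k) (u)) (u))) (r (u) (s (q (k)) (r (u) (s (k) (r (u) (u))))))))))  →  (s (q (k)) (s (q (q (q (k)))) (r (s (q (k)) (r (s (k) (u)) (u))) (r (u) (s (q (k)) (r (u) (s (k) (r (u) (u)))))))))
2. (s (q (k)) (s (q (q (q (k)))) (r (s (q (k)) (r (s (k) (u)) (u))) (r (u) (s (q (k)) (r (u) (s (k) (r (u) (u)))))))))  →  (s (q (k)) (s (q (q (q (k)))) (r (s (q (k)) (s (k) (u))) (r (u) (s (q (k)) (r (u) (s (k) (r (u) (u)))))))))
3. (s (q (k)) (s (q (q (q (k)))) (r (s (q (k)) (s (k) (u))) (r (u) (s (q (k)) (r (u) (s (k) (r (u) (u)))))))))  →  (s (q (k)) (s (q (q (q (k)))) (r (s (q (k)) (s (k) (u))) (s (q (k)) (r (u) (s (k) (r (u) (u))))))))
4. (s (q (k)) (s (q (q (q (k)))) (r (s (q (k)) (s (k) (u))) (s (q (k)) (r (u) (s (k) (r (u) (u))))))))  →  (s (q (k)) (s (q (q (q (k)))) (r (s (q (k)) (s (k) (u))) (s (q (k)) (s (k) (r (u) (u)))))))
5. (s (q (k)) (s (q (q (q (k)))) (r (s (q (k)) (s (k) (u))) (s (q (k)) (s (k) (r (u) (u)))))))  →  (s (q (k)) (s (q (q (q (k)))) (r (s (q (k)) (s (k) (u))) (s (q (k)) (s (k) (u))))))

normal form = (s (q (k)) (s (q (q (q (k)))) (r (s (q (k)) (s (k) (u))) (s (q (k)) (s (k) (u))))))


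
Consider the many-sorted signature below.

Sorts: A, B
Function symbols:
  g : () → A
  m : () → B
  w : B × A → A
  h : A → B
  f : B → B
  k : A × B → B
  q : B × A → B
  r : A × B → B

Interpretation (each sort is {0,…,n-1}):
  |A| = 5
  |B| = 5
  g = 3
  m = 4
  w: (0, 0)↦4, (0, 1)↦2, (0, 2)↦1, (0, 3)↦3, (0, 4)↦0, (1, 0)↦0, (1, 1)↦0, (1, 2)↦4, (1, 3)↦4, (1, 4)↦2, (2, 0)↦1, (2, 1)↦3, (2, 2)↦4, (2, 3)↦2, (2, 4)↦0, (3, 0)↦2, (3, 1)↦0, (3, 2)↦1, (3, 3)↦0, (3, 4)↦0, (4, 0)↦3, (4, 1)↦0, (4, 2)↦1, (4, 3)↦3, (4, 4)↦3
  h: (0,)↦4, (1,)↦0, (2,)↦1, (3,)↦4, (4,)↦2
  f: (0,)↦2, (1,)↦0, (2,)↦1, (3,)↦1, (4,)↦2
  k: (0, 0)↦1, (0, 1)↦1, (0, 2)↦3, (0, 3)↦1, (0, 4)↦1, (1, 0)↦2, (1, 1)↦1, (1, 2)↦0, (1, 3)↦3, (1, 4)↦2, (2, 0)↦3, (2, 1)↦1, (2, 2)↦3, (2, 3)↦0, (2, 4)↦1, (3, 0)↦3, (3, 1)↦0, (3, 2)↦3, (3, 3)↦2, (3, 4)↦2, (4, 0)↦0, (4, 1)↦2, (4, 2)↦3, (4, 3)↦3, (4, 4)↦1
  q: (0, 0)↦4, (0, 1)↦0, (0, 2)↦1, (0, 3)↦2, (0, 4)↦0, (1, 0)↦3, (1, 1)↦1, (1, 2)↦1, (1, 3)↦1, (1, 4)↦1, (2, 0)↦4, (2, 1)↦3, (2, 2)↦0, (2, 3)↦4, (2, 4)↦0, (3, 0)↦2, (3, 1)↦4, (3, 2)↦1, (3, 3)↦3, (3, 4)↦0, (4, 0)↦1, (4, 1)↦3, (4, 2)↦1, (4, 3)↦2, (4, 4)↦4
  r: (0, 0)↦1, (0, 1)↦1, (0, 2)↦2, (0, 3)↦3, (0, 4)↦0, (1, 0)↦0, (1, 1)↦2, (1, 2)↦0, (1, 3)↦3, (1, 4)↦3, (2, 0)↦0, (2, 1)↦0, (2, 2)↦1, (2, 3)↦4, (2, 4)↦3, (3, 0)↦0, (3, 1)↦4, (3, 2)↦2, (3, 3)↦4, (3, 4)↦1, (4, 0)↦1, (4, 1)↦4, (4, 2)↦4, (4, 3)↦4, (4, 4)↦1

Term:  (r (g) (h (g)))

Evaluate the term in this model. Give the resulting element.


value = 1

  g = 3
  g = 3
  (h (g)) = h(3,) = 4
  (r (g) (h (g))) = r(3, 4) = 1


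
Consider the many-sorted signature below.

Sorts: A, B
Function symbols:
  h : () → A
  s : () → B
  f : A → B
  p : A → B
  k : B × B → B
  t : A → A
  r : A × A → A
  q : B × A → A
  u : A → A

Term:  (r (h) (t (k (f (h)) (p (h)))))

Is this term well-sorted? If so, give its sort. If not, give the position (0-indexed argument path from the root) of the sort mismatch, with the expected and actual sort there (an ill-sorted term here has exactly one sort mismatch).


ill-sorted at position [1, 0]: expected A, got B

  (h) : A
        (h) : A
      (f (h)) : B
        (h) : A
      (p (h)) : B
    (k (f (h)) (p (h))) : B
  (t (k (f (h)) (p (h)))) : ✗ arg 0 at [1, 0] has sort B, expected A


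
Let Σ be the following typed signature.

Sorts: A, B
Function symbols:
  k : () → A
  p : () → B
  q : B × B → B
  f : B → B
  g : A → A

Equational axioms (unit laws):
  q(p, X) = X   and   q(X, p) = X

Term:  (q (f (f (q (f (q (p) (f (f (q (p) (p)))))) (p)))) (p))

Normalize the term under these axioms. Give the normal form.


normal form = (f (f (f (f (f (p))))))

1. (q (f (f (q (f (q (p) (f (f (q (p) (p)))))) (p)))) (p))  →  (f (f (q (f (q (p) (f (f (q (p) (p)))))) (p))))
2. (f (f (q (f (q (p) (f (f (q (p) (p)))))) (p))))  →  (f (f (f (q (p) (f (f (q (p) (p))))))))
3. (f (f (f (q (p) (f (f (q (p) (p))))))))  →  (f (f (f (f (f (q (p) (p)))))))
4. (f (f (f (f (f (q (p) (p)))))))  →  (f (f (f (f (f (p))))))


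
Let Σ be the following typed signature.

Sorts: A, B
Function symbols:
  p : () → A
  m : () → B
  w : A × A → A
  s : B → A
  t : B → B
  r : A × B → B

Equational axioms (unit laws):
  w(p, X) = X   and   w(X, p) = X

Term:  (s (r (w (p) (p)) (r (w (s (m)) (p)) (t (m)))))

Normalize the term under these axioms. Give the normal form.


1. (s (r (w (p) (p)) (r (w (s (m)) (p)) (t (m)))))  →  (s (r (p) (r (w (s (m)) (p)) (t (m)))))
2. (s (r (p) (r (w (s (m)) (p)) (t (m)))))  →  (s (r (p) (r (s (m)) (t (m)))))

normal form = (s (r (p) (r (s (m)) (t (m)))))


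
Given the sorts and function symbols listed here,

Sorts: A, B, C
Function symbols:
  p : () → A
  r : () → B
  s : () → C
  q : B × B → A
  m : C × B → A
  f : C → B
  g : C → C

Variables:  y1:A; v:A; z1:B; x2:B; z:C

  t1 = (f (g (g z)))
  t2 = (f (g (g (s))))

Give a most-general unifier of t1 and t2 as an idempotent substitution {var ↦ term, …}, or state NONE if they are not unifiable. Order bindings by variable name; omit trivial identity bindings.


{z ↦ (s)}


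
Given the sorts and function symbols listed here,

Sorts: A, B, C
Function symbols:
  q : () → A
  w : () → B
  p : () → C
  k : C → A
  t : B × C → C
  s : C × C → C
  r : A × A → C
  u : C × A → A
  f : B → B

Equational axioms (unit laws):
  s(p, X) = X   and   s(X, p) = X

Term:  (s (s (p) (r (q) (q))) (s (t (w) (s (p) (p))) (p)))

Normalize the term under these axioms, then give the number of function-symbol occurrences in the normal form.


size = 7

1. (s (s (p) (r (q) (q))) (s (t (w) (s (p) (p))) (p)))  →  (s (r (q) (q)) (s (t (w) (s (p) (p))) (p)))
2. (s (r (q) (q)) (s (t (w) (s (p) (p))) (p)))  →  (s (r (q) (q)) (t (w) (s (p) (p))))
3. (s (r (q) (q)) (t (w) (s (p) (p))))  →  (s (r (q) (q)) (t (w) (p)))
normal form: (s (r (q) (q)) (t (w) (p)))


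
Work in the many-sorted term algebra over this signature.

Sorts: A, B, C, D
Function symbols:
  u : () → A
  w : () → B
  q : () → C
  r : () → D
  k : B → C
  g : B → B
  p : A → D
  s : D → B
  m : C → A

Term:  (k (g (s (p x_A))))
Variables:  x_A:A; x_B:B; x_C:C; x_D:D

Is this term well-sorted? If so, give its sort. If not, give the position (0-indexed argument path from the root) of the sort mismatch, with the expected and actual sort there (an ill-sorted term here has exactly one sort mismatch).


        x_A : A
      (p x_A) : D
    (s (p x_A)) : B
  (g (s (p x_A))) : B
(k (g (s (p x_A)))) : C

well-sorted; sort = C


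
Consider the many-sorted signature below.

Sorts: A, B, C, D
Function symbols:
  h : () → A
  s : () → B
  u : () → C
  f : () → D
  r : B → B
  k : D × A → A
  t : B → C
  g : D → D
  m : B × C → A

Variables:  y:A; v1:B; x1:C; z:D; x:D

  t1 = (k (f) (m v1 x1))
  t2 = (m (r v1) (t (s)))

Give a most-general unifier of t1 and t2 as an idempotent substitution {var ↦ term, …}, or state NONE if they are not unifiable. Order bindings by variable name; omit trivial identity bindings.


head clash or occurs-check failure — not unifiable

NONE (not unifiable)


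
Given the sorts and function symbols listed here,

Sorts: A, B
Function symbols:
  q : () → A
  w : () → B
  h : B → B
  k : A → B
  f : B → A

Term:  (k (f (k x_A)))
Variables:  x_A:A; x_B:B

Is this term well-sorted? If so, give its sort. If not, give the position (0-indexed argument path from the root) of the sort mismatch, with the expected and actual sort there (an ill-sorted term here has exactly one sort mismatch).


      x_A : A
    (k x_A) : B
  (f (k x_A)) : A
(k (f (k x_A))) : B

well-sorted; sort = B


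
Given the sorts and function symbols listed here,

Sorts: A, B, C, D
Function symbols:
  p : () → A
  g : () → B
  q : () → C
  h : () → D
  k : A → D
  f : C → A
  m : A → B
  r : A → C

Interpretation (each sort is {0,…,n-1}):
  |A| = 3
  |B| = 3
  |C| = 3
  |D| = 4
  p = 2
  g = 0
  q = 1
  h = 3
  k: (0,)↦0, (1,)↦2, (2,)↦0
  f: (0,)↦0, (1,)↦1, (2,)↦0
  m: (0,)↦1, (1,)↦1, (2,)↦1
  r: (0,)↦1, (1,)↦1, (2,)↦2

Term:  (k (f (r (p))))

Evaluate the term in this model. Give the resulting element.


  p = 2
  (r (p)) = r(2,) = 2
  (f (r (p))) = f(2,) = 0
  (k (f (r (p)))) = k(0,) = 0

value = 0


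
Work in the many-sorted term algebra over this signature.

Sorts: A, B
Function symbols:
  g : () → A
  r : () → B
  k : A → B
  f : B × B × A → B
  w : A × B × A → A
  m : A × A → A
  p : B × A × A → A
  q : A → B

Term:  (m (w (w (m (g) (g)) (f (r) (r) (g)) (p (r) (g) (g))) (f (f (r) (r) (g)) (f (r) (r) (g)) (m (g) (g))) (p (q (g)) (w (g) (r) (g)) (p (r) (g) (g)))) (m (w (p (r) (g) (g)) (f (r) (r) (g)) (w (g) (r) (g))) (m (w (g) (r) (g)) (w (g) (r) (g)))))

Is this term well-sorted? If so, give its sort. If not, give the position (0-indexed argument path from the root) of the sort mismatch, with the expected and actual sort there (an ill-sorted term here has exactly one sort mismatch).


well-sorted; sort = A

        (g) : A
        (g) : A
      (m (g) (g)) : A
        (r) : B
        (r) : B
        (g) : A
      (f (r) (r) (g)) : B
        (r) : B
        (g) : A
        (g) : A
      (p (r) (g) (g)) : A
    (w (m (g) (g)) (f (r) (r) (g)) (p (r) (g) (g))) : A
        (r) : B
        (r) : B
        (g) : A
      (f (r) (r) (g)) : B
        (r) : B
        (r) : B
        (g) : A
      (f (r) (r) (g)) : B
        (g) : A
        (g) : A
      (m (g) (g)) : A
    (f (f (r) (r) (g)) (f (r) (r) (g)) (m (g) (g))) : B
        (g) : A
      (q (g)) : B
        (g) : A
        (r) : B
        (g) : A
      (w (g) (r) (g)) : A
        (r) : B
        (g) : A
        (g) : A
      (p (r) (g) (g)) : A
    (p (q (g)) (w (g) (r) (g)) (p (r) (g) (g))) : A
  (w (w (m (g) (g)) (f (r) (r) (g)) (p (r) (g) (g))) (f (f (r) (r) (g)) (f (r) (r) (g)) (m (g) (g))) (p (q (g)) (w (g) (r) (g)) (p (r) (g) (g)))) : A
        (r) : B
        (g) : A
        (g) : A
      (p (r) (g) (g)) : A
        (r) : B
        (r) : B
        (g) : A
      (f (r) (r) (g)) : B
        (g) : A
        (r) : B
        (g) : A
      (w (g) (r) (g)) : A
    (w (p (r) (g) (g)) (f (r) (r) (g)) (w (g) (r) (g))) : A
        (g) : A
        (r) : B
        (g) : A
      (w (g) (r) (g)) : A
        (g) : A
        (r) : B
        (g) : A
      (w (g) (r) (g)) : A
    (m (w (g) (r) (g)) (w (g) (r) (g))) : A
  (m (w (p (r) (g) (g)) (f (r) (r) (g)) (w (g) (r) (g))) (m (w (g) (r) (g)) (w (g) (r) (g)))) : A
(m (w (w (m (g) (g)) (f (r) (r) (g)) (p (r) (g) (g))) (f (f (r) (r) (g)) (f (r) (r) (g)) (m (g) (g))) (p (q (g)) (w (g) (r) (g)) (p (r) (g) (g)))) (m (w (p (r) (g) (g)) (f (r) (r) (g)) (w (g) (r) (g))) (m (w (g) (r) (g)) (w (g) (r) (g))))) : A


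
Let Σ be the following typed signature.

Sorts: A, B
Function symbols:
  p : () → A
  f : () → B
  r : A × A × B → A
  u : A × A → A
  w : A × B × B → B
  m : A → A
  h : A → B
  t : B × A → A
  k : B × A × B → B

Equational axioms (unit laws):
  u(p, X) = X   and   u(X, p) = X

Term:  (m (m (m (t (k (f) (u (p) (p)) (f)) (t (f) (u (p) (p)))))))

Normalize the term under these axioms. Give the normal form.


1. (m (m (m (t (k (f) (u (p) (p)) (f)) (t (f) (u (p) (p)))))))  →  (m (m (m (t (k (f) (p) (f)) (t (f) (u (p) (p)))))))
2. (m (m (m (t (k (f) (p) (f)) (t (f) (u (p) (p)))))))  →  (m (m (m (t (k (f) (p) (f)) (t (f) (p))))))

normal form = (m (m (m (t (k (f) (p) (f)) (t (f) (p))))))


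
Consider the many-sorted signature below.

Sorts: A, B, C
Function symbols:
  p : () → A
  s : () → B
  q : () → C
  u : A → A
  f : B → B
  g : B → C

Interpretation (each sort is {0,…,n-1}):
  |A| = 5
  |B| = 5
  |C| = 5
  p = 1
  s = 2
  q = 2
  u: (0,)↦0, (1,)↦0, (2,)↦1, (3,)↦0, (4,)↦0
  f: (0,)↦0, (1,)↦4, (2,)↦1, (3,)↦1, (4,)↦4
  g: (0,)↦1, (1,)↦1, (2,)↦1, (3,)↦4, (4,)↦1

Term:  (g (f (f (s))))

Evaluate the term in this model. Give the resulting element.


  s = 2
  (f (s)) = f(2,) = 1
  (f (f (s))) = f(1,) = 4
  (g (f (f (s)))) = g(4,) = 1

value = 1


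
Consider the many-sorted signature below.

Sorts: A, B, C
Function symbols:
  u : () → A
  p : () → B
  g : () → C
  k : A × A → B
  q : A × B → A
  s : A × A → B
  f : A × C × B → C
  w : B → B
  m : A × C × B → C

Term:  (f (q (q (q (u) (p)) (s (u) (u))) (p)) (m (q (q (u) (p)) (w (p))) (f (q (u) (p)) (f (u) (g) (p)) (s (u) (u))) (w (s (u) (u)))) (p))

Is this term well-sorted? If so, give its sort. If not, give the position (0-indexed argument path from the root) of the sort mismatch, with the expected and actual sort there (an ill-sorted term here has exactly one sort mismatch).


well-sorted; sort = C

        (u) : A
        (p) : B
      (q (u) (p)) : A
        (u) : A
        (u) : A
      (s (u) (u)) : B
    (q (q (u) (p)) (s (u) (u))) : A
    (p) : B
  (q (q (q (u) (p)) (s (u) (u))) (p)) : A
        (u) : A
        (p) : B
      (q (u) (p)) : A
        (p) : B
      (w (p)) : B
    (q (q (u) (p)) (w (p))) : A
        (u) : A
        (p) : B
      (q (u) (p)) : A
        (u) : A
        (g) : C
        (p) : B
      (f (u) (g) (p)) : C
        (u) : A
        (u) : A
      (s (u) (u)) : B
    (f (q (u) (p)) (f (u) (g) (p)) (s (u) (u))) : C
        (u) : A
        (u) : A
      (s (u) (u)) : B
    (w (s (u) (u))) : B
  (m (q (q (u) (p)) (w (p))) (f (q (u) (p)) (f (u) (g) (p)) (s (u) (u))) (w (s (u) (u)))) : C
  (p) : B
(f (q (q (q (u) (p)) (s (u) (u))) (p)) (m (q (q (u) (p)) (w (p))) (f (q (u) (p)) (f (u) (g) (p)) (s (u) (u))) (w (s (u) (u)))) (p)) : C
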